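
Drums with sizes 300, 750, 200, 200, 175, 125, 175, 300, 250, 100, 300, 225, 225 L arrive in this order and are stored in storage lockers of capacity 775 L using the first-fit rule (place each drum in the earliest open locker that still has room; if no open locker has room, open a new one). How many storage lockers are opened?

  300 → locker 1 (new)  [load 300/775]
  750 → locker 2 (new)  [load 750/775]
  200 → locker 1  [load 500/775]
  200 → locker 1  [load 700/775]
  175 → locker 3 (new)  [load 175/775]
  125 → locker 3  [load 300/775]
  175 → locker 3  [load 475/775]
  300 → locker 3  [load 775/775]
  250 → locker 4 (new)  [load 250/775]
  100 → locker 4  [load 350/775]
  300 → locker 4  [load 650/775]
  225 → locker 5 (new)  [load 225/775]
  225 → locker 5  [load 450/775]
5 storage lockers opened.

5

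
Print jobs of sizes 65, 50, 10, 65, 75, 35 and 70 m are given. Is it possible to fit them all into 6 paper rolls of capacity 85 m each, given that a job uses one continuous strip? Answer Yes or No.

Yes

A valid assignment using 5 paper rolls:
  roll 1: 75 + 10 = 85
  roll 2: 70 = 70
  roll 3: 65 = 65
  roll 4: 65 = 65
  roll 5: 50 + 35 = 85
That uses only 5 ≤ 6, so 6 paper rolls are enough.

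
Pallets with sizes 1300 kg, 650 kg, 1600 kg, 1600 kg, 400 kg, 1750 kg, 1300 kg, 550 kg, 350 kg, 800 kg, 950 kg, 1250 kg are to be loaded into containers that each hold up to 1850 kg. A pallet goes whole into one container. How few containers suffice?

8

Total = 1750 + 1600 + 1600 + 1300 + 1300 + 1250 + 950 + 800 + 650 + 550 + 400 + 350 = 12500 kg.
Lower bound: ⌈12500/1850⌉ = 7 containers.
A packing using 8 containers:
  container 1: 1750 = 1750
  container 2: 1600 = 1600
  container 3: 1600 = 1600
  container 4: 1300 + 550 = 1850
  container 5: 1300 + 400 = 1700
  container 6: 1250 + 350 = 1600
  container 7: 950 + 800 = 1750
  container 8: 650 = 650
No arrangement into 7 containers stays within capacity, so 8 is optimal.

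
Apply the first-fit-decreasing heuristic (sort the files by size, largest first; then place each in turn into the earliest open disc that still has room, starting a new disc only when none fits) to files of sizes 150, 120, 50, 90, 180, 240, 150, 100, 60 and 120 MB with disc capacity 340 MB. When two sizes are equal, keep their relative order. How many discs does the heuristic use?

Sorted descending: 240, 180, 150, 150, 120, 120, 100, 90, 60, 50.
  240 → disc 1 (new)  [load 240/340]
  180 → disc 2 (new)  [load 180/340]
  150 → disc 2  [load 330/340]
  150 → disc 3 (new)  [load 150/340]
  120 → disc 3  [load 270/340]
  120 → disc 4 (new)  [load 120/340]
  100 → disc 1  [load 340/340]
  90 → disc 4  [load 210/340]
  60 → disc 3  [load 330/340]
  50 → disc 4  [load 260/340]
4 discs opened.

4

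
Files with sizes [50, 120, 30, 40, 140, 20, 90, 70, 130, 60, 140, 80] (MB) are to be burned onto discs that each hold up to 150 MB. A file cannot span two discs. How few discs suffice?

7

Total = 140 + 140 + 130 + 120 + 90 + 80 + 70 + 60 + 50 + 40 + 30 + 20 = 970 MB.
Lower bound: ⌈970/150⌉ = 7 discs.
A packing using 7 discs:
  disc 1: 140 = 140
  disc 2: 140 = 140
  disc 3: 130 + 20 = 150
  disc 4: 120 + 30 = 150
  disc 5: 90 + 60 = 150
  disc 6: 80 + 70 = 150
  disc 7: 50 + 40 = 90
This matches the lower bound, so 7 is optimal.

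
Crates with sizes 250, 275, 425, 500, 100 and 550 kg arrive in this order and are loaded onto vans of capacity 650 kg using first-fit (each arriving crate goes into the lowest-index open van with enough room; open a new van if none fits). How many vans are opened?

  250 → van 1 (new)  [load 250/650]
  275 → van 1  [load 525/650]
  425 → van 2 (new)  [load 425/650]
  500 → van 3 (new)  [load 500/650]
  100 → van 1  [load 625/650]
  550 → van 4 (new)  [load 550/650]
4 vans opened.

4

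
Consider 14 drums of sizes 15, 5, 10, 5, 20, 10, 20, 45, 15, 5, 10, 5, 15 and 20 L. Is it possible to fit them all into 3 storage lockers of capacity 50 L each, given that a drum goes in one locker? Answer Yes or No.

Total = 200 L; ⌈200/50⌉ = 4.
At least 4 storage lockers are required, but only 3 are allowed.

No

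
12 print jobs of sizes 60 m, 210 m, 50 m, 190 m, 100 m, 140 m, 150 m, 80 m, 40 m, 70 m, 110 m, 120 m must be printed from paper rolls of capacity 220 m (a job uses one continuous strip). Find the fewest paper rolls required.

Total = 210 + 190 + 150 + 140 + 120 + 110 + 100 + 80 + 70 + 60 + 50 + 40 = 1320 m.
Lower bound: ⌈1320/220⌉ = 6 paper rolls.
A packing using 7 paper rolls:
  roll 1: 210 = 210
  roll 2: 190 = 190
  roll 3: 150 + 70 = 220
  roll 4: 140 + 80 = 220
  roll 5: 120 + 100 = 220
  roll 6: 110 + 60 + 50 = 220
  roll 7: 40 = 40
No arrangement into 6 paper rolls stays within capacity, so 7 is optimal.

7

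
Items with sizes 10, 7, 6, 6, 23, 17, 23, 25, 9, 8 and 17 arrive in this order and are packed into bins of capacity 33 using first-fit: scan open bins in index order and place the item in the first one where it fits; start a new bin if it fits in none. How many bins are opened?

  10 → bin 1 (new)  [load 10/33]
  7 → bin 1  [load 17/33]
  6 → bin 1  [load 23/33]
  6 → bin 1  [load 29/33]
  23 → bin 2 (new)  [load 23/33]
  17 → bin 3 (new)  [load 17/33]
  23 → bin 4 (new)  [load 23/33]
  25 → bin 5 (new)  [load 25/33]
  9 → bin 2  [load 32/33]
  8 → bin 3  [load 25/33]
  17 → bin 6 (new)  [load 17/33]
6 bins opened.

6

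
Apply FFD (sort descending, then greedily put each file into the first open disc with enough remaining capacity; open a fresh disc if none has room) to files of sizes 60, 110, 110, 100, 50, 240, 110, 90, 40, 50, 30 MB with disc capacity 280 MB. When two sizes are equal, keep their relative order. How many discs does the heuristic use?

4

Sorted descending: 240, 110, 110, 110, 100, 90, 60, 50, 50, 40, 30.
  240 → disc 1 (new)  [load 240/280]
  110 → disc 2 (new)  [load 110/280]
  110 → disc 2  [load 220/280]
  110 → disc 3 (new)  [load 110/280]
  100 → disc 3  [load 210/280]
  90 → disc 4 (new)  [load 90/280]
  60 → disc 2  [load 280/280]
  50 → disc 3  [load 260/280]
  50 → disc 4  [load 140/280]
  40 → disc 1  [load 280/280]
  30 → disc 4  [load 170/280]
4 discs opened.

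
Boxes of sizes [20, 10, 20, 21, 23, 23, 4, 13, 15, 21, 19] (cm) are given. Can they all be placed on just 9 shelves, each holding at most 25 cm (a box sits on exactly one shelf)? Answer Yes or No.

A valid assignment using 9 shelves:
  shelf 1: 23 = 23
  shelf 2: 23 = 23
  shelf 3: 21 + 4 = 25
  shelf 4: 21 = 21
  shelf 5: 20 = 20
  shelf 6: 20 = 20
  shelf 7: 19 = 19
  shelf 8: 15 + 10 = 25
  shelf 9: 13 = 13
Every load is within 25 cm, so 9 shelves suffice.

Yes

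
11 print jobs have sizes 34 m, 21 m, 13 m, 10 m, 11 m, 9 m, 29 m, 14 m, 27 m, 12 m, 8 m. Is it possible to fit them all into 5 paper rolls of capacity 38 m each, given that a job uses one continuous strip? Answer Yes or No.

Total = 188 m; ⌈188/38⌉ = 5.
The bound of 5 does not rule out 5, but exhaustive search shows no assignment into 5 paper rolls of capacity 38 m exists — the minimum is 6.

No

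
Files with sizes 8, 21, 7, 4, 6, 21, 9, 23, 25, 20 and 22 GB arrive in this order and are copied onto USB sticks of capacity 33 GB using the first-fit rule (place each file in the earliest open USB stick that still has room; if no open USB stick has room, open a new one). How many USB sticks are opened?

7

  8 → USB stick 1 (new)  [load 8/33]
  21 → USB stick 1  [load 29/33]
  7 → USB stick 2 (new)  [load 7/33]
  4 → USB stick 1  [load 33/33]
  6 → USB stick 2  [load 13/33]
  21 → USB stick 3 (new)  [load 21/33]
  9 → USB stick 2  [load 22/33]
  23 → USB stick 4 (new)  [load 23/33]
  25 → USB stick 5 (new)  [load 25/33]
  20 → USB stick 6 (new)  [load 20/33]
  22 → USB stick 7 (new)  [load 22/33]
7 USB sticks opened.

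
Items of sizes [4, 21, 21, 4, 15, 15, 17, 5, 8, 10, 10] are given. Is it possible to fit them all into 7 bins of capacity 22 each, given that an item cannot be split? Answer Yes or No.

Yes

A valid assignment using 7 bins:
  bin 1: 21 = 21
  bin 2: 21 = 21
  bin 3: 17 + 5 = 22
  bin 4: 15 + 4 = 19
  bin 5: 15 + 4 = 19
  bin 6: 10 + 10 = 20
  bin 7: 8 = 8
Every load is within 22, so 7 bins suffice.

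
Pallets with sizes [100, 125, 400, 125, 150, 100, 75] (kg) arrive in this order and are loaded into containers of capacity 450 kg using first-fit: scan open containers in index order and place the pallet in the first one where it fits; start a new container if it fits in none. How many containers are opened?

3

  100 → container 1 (new)  [load 100/450]
  125 → container 1  [load 225/450]
  400 → container 2 (new)  [load 400/450]
  125 → container 1  [load 350/450]
  150 → container 3 (new)  [load 150/450]
  100 → container 1  [load 450/450]
  75 → container 3  [load 225/450]
3 containers opened.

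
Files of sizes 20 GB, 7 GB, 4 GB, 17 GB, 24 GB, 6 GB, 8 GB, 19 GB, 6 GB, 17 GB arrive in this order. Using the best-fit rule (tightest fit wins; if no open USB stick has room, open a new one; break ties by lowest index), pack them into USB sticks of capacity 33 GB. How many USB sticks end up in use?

5

  20 → USB stick 1 (new)  [load 20/33]
  7 → USB stick 1  [load 27/33]
  4 → USB stick 1  [load 31/33]
  17 → USB stick 2 (new)  [load 17/33]
  24 → USB stick 3 (new)  [load 24/33]
  6 → USB stick 3  [load 30/33]
  8 → USB stick 2  [load 25/33]
  19 → USB stick 4 (new)  [load 19/33]
  6 → USB stick 2  [load 31/33]
  17 → USB stick 5 (new)  [load 17/33]
5 USB sticks opened.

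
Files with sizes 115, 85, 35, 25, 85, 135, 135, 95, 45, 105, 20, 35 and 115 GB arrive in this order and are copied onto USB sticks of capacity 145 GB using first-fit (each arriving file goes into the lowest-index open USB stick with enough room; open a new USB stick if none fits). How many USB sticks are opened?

8

  115 → USB stick 1 (new)  [load 115/145]
  85 → USB stick 2 (new)  [load 85/145]
  35 → USB stick 2  [load 120/145]
  25 → USB stick 1  [load 140/145]
  85 → USB stick 3 (new)  [load 85/145]
  135 → USB stick 4 (new)  [load 135/145]
  135 → USB stick 5 (new)  [load 135/145]
  95 → USB stick 6 (new)  [load 95/145]
  45 → USB stick 3  [load 130/145]
  105 → USB stick 7 (new)  [load 105/145]
  20 → USB stick 2  [load 140/145]
  35 → USB stick 6  [load 130/145]
  115 → USB stick 8 (new)  [load 115/145]
8 USB sticks opened.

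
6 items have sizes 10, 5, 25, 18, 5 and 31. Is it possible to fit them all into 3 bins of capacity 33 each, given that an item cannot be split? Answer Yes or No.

Yes

A valid assignment using 3 bins:
  bin 1: 31 = 31
  bin 2: 25 + 5 = 30
  bin 3: 18 + 10 + 5 = 33
Every load is within 33, so 3 bins suffice.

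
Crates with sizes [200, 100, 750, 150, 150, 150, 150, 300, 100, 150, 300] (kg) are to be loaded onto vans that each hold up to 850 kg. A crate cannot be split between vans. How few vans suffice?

Total = 750 + 300 + 300 + 200 + 150 + 150 + 150 + 150 + 150 + 100 + 100 = 2500 kg.
Lower bound: ⌈2500/850⌉ = 3 vans.
A packing using 3 vans:
  van 1: 750 + 100 = 850
  van 2: 300 + 300 + 200 = 800
  van 3: 150 + 150 + 150 + 150 + 150 + 100 = 850
This matches the lower bound, so 3 is optimal.

3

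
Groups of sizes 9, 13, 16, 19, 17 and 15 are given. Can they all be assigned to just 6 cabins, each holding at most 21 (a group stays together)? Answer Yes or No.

Yes

A valid assignment using 6 cabins:
  cabin 1: 19 = 19
  cabin 2: 17 = 17
  cabin 3: 16 = 16
  cabin 4: 15 = 15
  cabin 5: 13 = 13
  cabin 6: 9 = 9
Every load is within 21, so 6 cabins suffice.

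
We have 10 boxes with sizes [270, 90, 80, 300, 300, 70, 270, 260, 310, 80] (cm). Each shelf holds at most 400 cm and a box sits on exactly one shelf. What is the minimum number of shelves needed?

Total = 310 + 300 + 300 + 270 + 270 + 260 + 90 + 80 + 80 + 70 = 2030 cm.
Lower bound: ⌈2030/400⌉ = 6 shelves.
A packing using 6 shelves:
  shelf 1: 310 + 90 = 400
  shelf 2: 300 + 80 = 380
  shelf 3: 300 + 80 = 380
  shelf 4: 270 + 70 = 340
  shelf 5: 270 = 270
  shelf 6: 260 = 260
This matches the lower bound, so 6 is optimal.

6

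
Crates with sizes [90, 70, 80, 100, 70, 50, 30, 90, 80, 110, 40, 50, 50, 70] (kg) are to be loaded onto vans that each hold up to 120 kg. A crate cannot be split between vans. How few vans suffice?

Total = 110 + 100 + 90 + 90 + 80 + 80 + 70 + 70 + 70 + 50 + 50 + 50 + 40 + 30 = 980 kg.
Lower bound: ⌈980/120⌉ = 9 vans.
A packing using 9 vans:
  van 1: 110 = 110
  van 2: 100 = 100
  van 3: 90 + 30 = 120
  van 4: 90 = 90
  van 5: 80 + 40 = 120
  van 6: 80 = 80
  van 7: 70 + 50 = 120
  van 8: 70 + 50 = 120
  van 9: 70 + 50 = 120
This matches the lower bound, so 9 is optimal.

9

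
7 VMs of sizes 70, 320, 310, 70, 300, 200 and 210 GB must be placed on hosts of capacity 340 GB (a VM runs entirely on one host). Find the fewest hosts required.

5

Total = 320 + 310 + 300 + 210 + 200 + 70 + 70 = 1480 GB.
Lower bound: ⌈1480/340⌉ = 5 hosts.
A packing using 5 hosts:
  host 1: 320 = 320
  host 2: 310 = 310
  host 3: 300 = 300
  host 4: 210 + 70 = 280
  host 5: 200 + 70 = 270
This matches the lower bound, so 5 is optimal.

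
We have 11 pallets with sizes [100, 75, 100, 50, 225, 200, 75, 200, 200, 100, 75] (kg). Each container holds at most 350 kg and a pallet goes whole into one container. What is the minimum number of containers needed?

5

Total = 225 + 200 + 200 + 200 + 100 + 100 + 100 + 75 + 75 + 75 + 50 = 1400 kg.
Lower bound: ⌈1400/350⌉ = 4 containers.
A packing using 5 containers:
  container 1: 225 + 100 = 325
  container 2: 200 + 100 + 50 = 350
  container 3: 200 + 100 = 300
  container 4: 200 + 75 + 75 = 350
  container 5: 75 = 75
No arrangement into 4 containers stays within capacity, so 5 is optimal.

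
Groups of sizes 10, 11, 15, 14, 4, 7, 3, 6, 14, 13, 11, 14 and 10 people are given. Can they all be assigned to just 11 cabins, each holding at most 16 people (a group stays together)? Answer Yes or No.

A valid assignment using 10 cabins:
  cabin 1: 15 = 15
  cabin 2: 14 = 14
  cabin 3: 14 = 14
  cabin 4: 14 = 14
  cabin 5: 13 + 3 = 16
  cabin 6: 11 + 4 = 15
  cabin 7: 11 = 11
  cabin 8: 10 + 6 = 16
  cabin 9: 10 = 10
  cabin 10: 7 = 7
That uses only 10 ≤ 11, so 11 cabins are enough.

Yes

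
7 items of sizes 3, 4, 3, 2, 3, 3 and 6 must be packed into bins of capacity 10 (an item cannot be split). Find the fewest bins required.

3

Total = 6 + 4 + 3 + 3 + 3 + 3 + 2 = 24.
Lower bound: ⌈24/10⌉ = 3 bins.
A packing using 3 bins:
  bin 1: 6 + 4 = 10
  bin 2: 3 + 3 + 3 = 9
  bin 3: 3 + 2 = 5
This matches the lower bound, so 3 is optimal.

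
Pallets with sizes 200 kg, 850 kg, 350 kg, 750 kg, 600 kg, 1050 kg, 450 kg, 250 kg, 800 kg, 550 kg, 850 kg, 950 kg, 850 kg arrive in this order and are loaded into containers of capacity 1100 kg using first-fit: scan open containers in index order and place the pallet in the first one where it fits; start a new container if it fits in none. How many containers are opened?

9

  200 → container 1 (new)  [load 200/1100]
  850 → container 1  [load 1050/1100]
  350 → container 2 (new)  [load 350/1100]
  750 → container 2  [load 1100/1100]
  600 → container 3 (new)  [load 600/1100]
  1050 → container 4 (new)  [load 1050/1100]
  450 → container 3  [load 1050/1100]
  250 → container 5 (new)  [load 250/1100]
  800 → container 5  [load 1050/1100]
  550 → container 6 (new)  [load 550/1100]
  850 → container 7 (new)  [load 850/1100]
  950 → container 8 (new)  [load 950/1100]
  850 → container 9 (new)  [load 850/1100]
9 containers opened.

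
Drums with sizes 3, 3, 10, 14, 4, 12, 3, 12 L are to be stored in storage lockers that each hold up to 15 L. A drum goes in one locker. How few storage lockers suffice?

5

Total = 14 + 12 + 12 + 10 + 4 + 3 + 3 + 3 = 61 L.
Lower bound: ⌈61/15⌉ = 5 storage lockers.
A packing using 5 storage lockers:
  locker 1: 14 = 14
  locker 2: 12 + 3 = 15
  locker 3: 12 + 3 = 15
  locker 4: 10 + 4 = 14
  locker 5: 3 = 3
This matches the lower bound, so 5 is optimal.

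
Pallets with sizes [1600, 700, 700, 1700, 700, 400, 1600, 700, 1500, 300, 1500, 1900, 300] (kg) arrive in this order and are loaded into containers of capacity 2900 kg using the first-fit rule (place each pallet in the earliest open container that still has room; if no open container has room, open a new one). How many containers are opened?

6

  1600 → container 1 (new)  [load 1600/2900]
  700 → container 1  [load 2300/2900]
  700 → container 2 (new)  [load 700/2900]
  1700 → container 2  [load 2400/2900]
  700 → container 3 (new)  [load 700/2900]
  400 → container 1  [load 2700/2900]
  1600 → container 3  [load 2300/2900]
  700 → container 4 (new)  [load 700/2900]
  1500 → container 4  [load 2200/2900]
  300 → container 2  [load 2700/2900]
  1500 → container 5 (new)  [load 1500/2900]
  1900 → container 6 (new)  [load 1900/2900]
  300 → container 3  [load 2600/2900]
6 containers opened.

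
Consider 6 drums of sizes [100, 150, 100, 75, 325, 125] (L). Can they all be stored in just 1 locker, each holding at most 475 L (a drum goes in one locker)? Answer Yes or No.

No

Total = 875 L; ⌈875/475⌉ = 2.
At least 2 storage lockers are required, but only 1 is allowed.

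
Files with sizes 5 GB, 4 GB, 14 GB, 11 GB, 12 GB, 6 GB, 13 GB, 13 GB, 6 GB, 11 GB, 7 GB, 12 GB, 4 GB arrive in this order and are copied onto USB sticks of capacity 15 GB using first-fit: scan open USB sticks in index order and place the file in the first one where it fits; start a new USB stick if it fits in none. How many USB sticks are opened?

9

  5 → USB stick 1 (new)  [load 5/15]
  4 → USB stick 1  [load 9/15]
  14 → USB stick 2 (new)  [load 14/15]
  11 → USB stick 3 (new)  [load 11/15]
  12 → USB stick 4 (new)  [load 12/15]
  6 → USB stick 1  [load 15/15]
  13 → USB stick 5 (new)  [load 13/15]
  13 → USB stick 6 (new)  [load 13/15]
  6 → USB stick 7 (new)  [load 6/15]
  11 → USB stick 8 (new)  [load 11/15]
  7 → USB stick 7  [load 13/15]
  12 → USB stick 9 (new)  [load 12/15]
  4 → USB stick 3  [load 15/15]
9 USB sticks opened.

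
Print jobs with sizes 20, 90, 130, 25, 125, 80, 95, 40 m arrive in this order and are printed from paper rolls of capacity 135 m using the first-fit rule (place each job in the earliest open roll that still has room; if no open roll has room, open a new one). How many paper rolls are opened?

  20 → roll 1 (new)  [load 20/135]
  90 → roll 1  [load 110/135]
  130 → roll 2 (new)  [load 130/135]
  25 → roll 1  [load 135/135]
  125 → roll 3 (new)  [load 125/135]
  80 → roll 4 (new)  [load 80/135]
  95 → roll 5 (new)  [load 95/135]
  40 → roll 4  [load 120/135]
5 paper rolls opened.

5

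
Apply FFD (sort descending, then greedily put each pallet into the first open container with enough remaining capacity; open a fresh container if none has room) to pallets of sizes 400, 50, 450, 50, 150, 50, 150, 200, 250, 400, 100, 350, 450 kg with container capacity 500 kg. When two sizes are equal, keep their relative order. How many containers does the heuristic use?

Sorted descending: 450, 450, 400, 400, 350, 250, 200, 150, 150, 100, 50, 50, 50.
  450 → container 1 (new)  [load 450/500]
  450 → container 2 (new)  [load 450/500]
  400 → container 3 (new)  [load 400/500]
  400 → container 4 (new)  [load 400/500]
  350 → container 5 (new)  [load 350/500]
  250 → container 6 (new)  [load 250/500]
  200 → container 6  [load 450/500]
  150 → container 5  [load 500/500]
  150 → container 7 (new)  [load 150/500]
  100 → container 3  [load 500/500]
  50 → container 1  [load 500/500]
  50 → container 2  [load 500/500]
  50 → container 4  [load 450/500]
7 containers opened.

7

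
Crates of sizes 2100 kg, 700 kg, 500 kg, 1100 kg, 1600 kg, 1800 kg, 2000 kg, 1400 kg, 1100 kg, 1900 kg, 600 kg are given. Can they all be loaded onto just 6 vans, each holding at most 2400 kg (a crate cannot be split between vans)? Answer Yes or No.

Total = 14800 kg; ⌈14800/2400⌉ = 7.
At least 7 vans are required, but only 6 are allowed.

No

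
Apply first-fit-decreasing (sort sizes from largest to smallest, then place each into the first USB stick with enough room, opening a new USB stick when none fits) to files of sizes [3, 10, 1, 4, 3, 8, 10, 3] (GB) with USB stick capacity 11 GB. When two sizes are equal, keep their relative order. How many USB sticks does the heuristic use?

Sorted descending: 10, 10, 8, 4, 3, 3, 3, 1.
  10 → USB stick 1 (new)  [load 10/11]
  10 → USB stick 2 (new)  [load 10/11]
  8 → USB stick 3 (new)  [load 8/11]
  4 → USB stick 4 (new)  [load 4/11]
  3 → USB stick 3  [load 11/11]
  3 → USB stick 4  [load 7/11]
  3 → USB stick 4  [load 10/11]
  1 → USB stick 1  [load 11/11]
4 USB sticks opened.

4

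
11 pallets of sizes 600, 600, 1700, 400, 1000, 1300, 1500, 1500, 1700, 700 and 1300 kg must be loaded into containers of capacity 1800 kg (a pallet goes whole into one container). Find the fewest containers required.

8

Total = 1700 + 1700 + 1500 + 1500 + 1300 + 1300 + 1000 + 700 + 600 + 600 + 400 = 12300 kg.
Lower bound: ⌈12300/1800⌉ = 7 containers.
A packing using 8 containers:
  container 1: 1700 = 1700
  container 2: 1700 = 1700
  container 3: 1500 = 1500
  container 4: 1500 = 1500
  container 5: 1300 + 400 = 1700
  container 6: 1300 = 1300
  container 7: 1000 + 700 = 1700
  container 8: 600 + 600 = 1200
No arrangement into 7 containers stays within capacity, so 8 is optimal.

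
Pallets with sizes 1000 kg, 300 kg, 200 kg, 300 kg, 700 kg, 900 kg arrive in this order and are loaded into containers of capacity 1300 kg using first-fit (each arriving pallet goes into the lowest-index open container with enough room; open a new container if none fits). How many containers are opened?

  1000 → container 1 (new)  [load 1000/1300]
  300 → container 1  [load 1300/1300]
  200 → container 2 (new)  [load 200/1300]
  300 → container 2  [load 500/1300]
  700 → container 2  [load 1200/1300]
  900 → container 3 (new)  [load 900/1300]
3 containers opened.

3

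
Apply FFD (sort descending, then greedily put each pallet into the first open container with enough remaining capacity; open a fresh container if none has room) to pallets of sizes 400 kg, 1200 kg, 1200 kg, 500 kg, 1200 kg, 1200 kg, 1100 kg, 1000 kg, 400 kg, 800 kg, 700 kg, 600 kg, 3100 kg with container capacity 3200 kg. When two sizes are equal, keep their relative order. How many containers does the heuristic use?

Sorted descending: 3100, 1200, 1200, 1200, 1200, 1100, 1000, 800, 700, 600, 500, 400, 400.
  3100 → container 1 (new)  [load 3100/3200]
  1200 → container 2 (new)  [load 1200/3200]
  1200 → container 2  [load 2400/3200]
  1200 → container 3 (new)  [load 1200/3200]
  1200 → container 3  [load 2400/3200]
  1100 → container 4 (new)  [load 1100/3200]
  1000 → container 4  [load 2100/3200]
  800 → container 2  [load 3200/3200]
  700 → container 3  [load 3100/3200]
  600 → container 4  [load 2700/3200]
  500 → container 4  [load 3200/3200]
  400 → container 5 (new)  [load 400/3200]
  400 → container 5  [load 800/3200]
5 containers opened.

5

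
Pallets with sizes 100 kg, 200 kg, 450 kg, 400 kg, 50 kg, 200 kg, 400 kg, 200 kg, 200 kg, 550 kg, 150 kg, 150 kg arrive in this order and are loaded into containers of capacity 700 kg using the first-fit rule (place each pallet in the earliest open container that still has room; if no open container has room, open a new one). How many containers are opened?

  100 → container 1 (new)  [load 100/700]
  200 → container 1  [load 300/700]
  450 → container 2 (new)  [load 450/700]
  400 → container 1  [load 700/700]
  50 → container 2  [load 500/700]
  200 → container 2  [load 700/700]
  400 → container 3 (new)  [load 400/700]
  200 → container 3  [load 600/700]
  200 → container 4 (new)  [load 200/700]
  550 → container 5 (new)  [load 550/700]
  150 → container 4  [load 350/700]
  150 → container 4  [load 500/700]
5 containers opened.

5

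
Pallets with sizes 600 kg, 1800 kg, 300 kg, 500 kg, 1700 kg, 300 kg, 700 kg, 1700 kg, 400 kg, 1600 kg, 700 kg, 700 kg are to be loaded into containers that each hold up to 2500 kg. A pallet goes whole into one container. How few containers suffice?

Total = 1800 + 1700 + 1700 + 1600 + 700 + 700 + 700 + 600 + 500 + 400 + 300 + 300 = 11000 kg.
Lower bound: ⌈11000/2500⌉ = 5 containers.
A packing using 5 containers:
  container 1: 1800 + 700 = 2500
  container 2: 1700 + 700 = 2400
  container 3: 1700 + 700 = 2400
  container 4: 1600 + 600 + 300 = 2500
  container 5: 500 + 400 + 300 = 1200
This matches the lower bound, so 5 is optimal.

5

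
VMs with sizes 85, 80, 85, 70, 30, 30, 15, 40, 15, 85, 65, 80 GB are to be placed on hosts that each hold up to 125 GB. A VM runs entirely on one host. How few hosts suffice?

7

Total = 85 + 85 + 85 + 80 + 80 + 70 + 65 + 40 + 30 + 30 + 15 + 15 = 680 GB.
Lower bound: ⌈680/125⌉ = 6 hosts.
Also, 7 VMs each exceed 125/2 GB, and no two of those can share a host, so at least 7 hosts are needed.
A packing using 7 hosts:
  host 1: 85 + 40 = 125
  host 2: 85 + 30 = 115
  host 3: 85 + 30 = 115
  host 4: 80 + 15 + 15 = 110
  host 5: 80 = 80
  host 6: 70 = 70
  host 7: 65 = 65
This matches the lower bound, so 7 is optimal.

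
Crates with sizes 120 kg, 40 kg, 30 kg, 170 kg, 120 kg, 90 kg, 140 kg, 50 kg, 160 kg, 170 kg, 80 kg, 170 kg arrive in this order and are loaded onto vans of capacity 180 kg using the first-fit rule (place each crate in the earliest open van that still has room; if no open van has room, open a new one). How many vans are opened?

9

  120 → van 1 (new)  [load 120/180]
  40 → van 1  [load 160/180]
  30 → van 2 (new)  [load 30/180]
  170 → van 3 (new)  [load 170/180]
  120 → van 2  [load 150/180]
  90 → van 4 (new)  [load 90/180]
  140 → van 5 (new)  [load 140/180]
  50 → van 4  [load 140/180]
  160 → van 6 (new)  [load 160/180]
  170 → van 7 (new)  [load 170/180]
  80 → van 8 (new)  [load 80/180]
  170 → van 9 (new)  [load 170/180]
9 vans opened.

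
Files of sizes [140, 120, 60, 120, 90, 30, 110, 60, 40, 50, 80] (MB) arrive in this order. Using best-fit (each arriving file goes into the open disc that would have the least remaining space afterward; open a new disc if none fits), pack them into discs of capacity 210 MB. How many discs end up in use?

  140 → disc 1 (new)  [load 140/210]
  120 → disc 2 (new)  [load 120/210]
  60 → disc 1  [load 200/210]
  120 → disc 3 (new)  [load 120/210]
  90 → disc 2  [load 210/210]
  30 → disc 3  [load 150/210]
  110 → disc 4 (new)  [load 110/210]
  60 → disc 3  [load 210/210]
  40 → disc 4  [load 150/210]
  50 → disc 4  [load 200/210]
  80 → disc 5 (new)  [load 80/210]
5 discs opened.

5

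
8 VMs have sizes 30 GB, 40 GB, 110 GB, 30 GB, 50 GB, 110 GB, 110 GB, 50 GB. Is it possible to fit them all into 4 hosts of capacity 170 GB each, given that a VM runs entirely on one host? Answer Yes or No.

A valid assignment using 4 hosts:
  host 1: 110 + 50 = 160
  host 2: 110 + 50 = 160
  host 3: 110 + 40 = 150
  host 4: 30 + 30 = 60
Every load is within 170 GB, so 4 hosts suffice.

Yes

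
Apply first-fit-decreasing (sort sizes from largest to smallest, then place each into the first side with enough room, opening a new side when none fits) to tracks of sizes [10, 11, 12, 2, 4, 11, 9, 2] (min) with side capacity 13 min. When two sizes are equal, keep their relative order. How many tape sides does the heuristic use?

5

Sorted descending: 12, 11, 11, 10, 9, 4, 2, 2.
  12 → side 1 (new)  [load 12/13]
  11 → side 2 (new)  [load 11/13]
  11 → side 3 (new)  [load 11/13]
  10 → side 4 (new)  [load 10/13]
  9 → side 5 (new)  [load 9/13]
  4 → side 5  [load 13/13]
  2 → side 2  [load 13/13]
  2 → side 3  [load 13/13]
5 tape sides opened.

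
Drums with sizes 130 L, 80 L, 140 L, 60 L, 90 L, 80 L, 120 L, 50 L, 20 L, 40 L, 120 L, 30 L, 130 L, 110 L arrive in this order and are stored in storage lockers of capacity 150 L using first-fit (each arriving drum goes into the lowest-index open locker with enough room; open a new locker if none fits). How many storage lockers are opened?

  130 → locker 1 (new)  [load 130/150]
  80 → locker 2 (new)  [load 80/150]
  140 → locker 3 (new)  [load 140/150]
  60 → locker 2  [load 140/150]
  90 → locker 4 (new)  [load 90/150]
  80 → locker 5 (new)  [load 80/150]
  120 → locker 6 (new)  [load 120/150]
  50 → locker 4  [load 140/150]
  20 → locker 1  [load 150/150]
  40 → locker 5  [load 120/150]
  120 → locker 7 (new)  [load 120/150]
  30 → locker 5  [load 150/150]
  130 → locker 8 (new)  [load 130/150]
  110 → locker 9 (new)  [load 110/150]
9 storage lockers opened.

9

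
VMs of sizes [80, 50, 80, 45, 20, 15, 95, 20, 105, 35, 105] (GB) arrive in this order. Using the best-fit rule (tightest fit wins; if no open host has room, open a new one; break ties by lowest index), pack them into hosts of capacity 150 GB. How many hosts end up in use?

  80 → host 1 (new)  [load 80/150]
  50 → host 1  [load 130/150]
  80 → host 2 (new)  [load 80/150]
  45 → host 2  [load 125/150]
  20 → host 1  [load 150/150]
  15 → host 2  [load 140/150]
  95 → host 3 (new)  [load 95/150]
  20 → host 3  [load 115/150]
  105 → host 4 (new)  [load 105/150]
  35 → host 3  [load 150/150]
  105 → host 5 (new)  [load 105/150]
5 hosts opened.

5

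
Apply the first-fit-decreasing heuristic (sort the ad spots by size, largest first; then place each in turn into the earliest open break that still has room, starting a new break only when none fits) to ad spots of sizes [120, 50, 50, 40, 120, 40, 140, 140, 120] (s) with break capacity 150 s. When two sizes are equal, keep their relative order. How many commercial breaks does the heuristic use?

Sorted descending: 140, 140, 120, 120, 120, 50, 50, 40, 40.
  140 → break 1 (new)  [load 140/150]
  140 → break 2 (new)  [load 140/150]
  120 → break 3 (new)  [load 120/150]
  120 → break 4 (new)  [load 120/150]
  120 → break 5 (new)  [load 120/150]
  50 → break 6 (new)  [load 50/150]
  50 → break 6  [load 100/150]
  40 → break 6  [load 140/150]
  40 → break 7 (new)  [load 40/150]
7 commercial breaks opened.

7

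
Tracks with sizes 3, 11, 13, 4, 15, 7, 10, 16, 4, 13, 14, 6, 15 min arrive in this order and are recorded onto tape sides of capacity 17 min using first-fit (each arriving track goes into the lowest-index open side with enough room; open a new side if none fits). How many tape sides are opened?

9

  3 → side 1 (new)  [load 3/17]
  11 → side 1  [load 14/17]
  13 → side 2 (new)  [load 13/17]
  4 → side 2  [load 17/17]
  15 → side 3 (new)  [load 15/17]
  7 → side 4 (new)  [load 7/17]
  10 → side 4  [load 17/17]
  16 → side 5 (new)  [load 16/17]
  4 → side 6 (new)  [load 4/17]
  13 → side 6  [load 17/17]
  14 → side 7 (new)  [load 14/17]
  6 → side 8 (new)  [load 6/17]
  15 → side 9 (new)  [load 15/17]
9 tape sides opened.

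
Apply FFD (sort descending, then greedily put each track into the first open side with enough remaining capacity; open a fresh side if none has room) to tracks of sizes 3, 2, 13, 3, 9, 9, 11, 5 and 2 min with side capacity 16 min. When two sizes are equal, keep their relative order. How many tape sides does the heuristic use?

Sorted descending: 13, 11, 9, 9, 5, 3, 3, 2, 2.
  13 → side 1 (new)  [load 13/16]
  11 → side 2 (new)  [load 11/16]
  9 → side 3 (new)  [load 9/16]
  9 → side 4 (new)  [load 9/16]
  5 → side 2  [load 16/16]
  3 → side 1  [load 16/16]
  3 → side 3  [load 12/16]
  2 → side 3  [load 14/16]
  2 → side 3  [load 16/16]
4 tape sides opened.

4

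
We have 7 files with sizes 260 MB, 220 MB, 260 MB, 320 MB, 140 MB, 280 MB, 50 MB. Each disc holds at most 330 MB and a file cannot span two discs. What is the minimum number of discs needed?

Total = 320 + 280 + 260 + 260 + 220 + 140 + 50 = 1530 MB.
Lower bound: ⌈1530/330⌉ = 5 discs.
A packing using 6 discs:
  disc 1: 320 = 320
  disc 2: 280 + 50 = 330
  disc 3: 260 = 260
  disc 4: 260 = 260
  disc 5: 220 = 220
  disc 6: 140 = 140
No arrangement into 5 discs stays within capacity, so 6 is optimal.

6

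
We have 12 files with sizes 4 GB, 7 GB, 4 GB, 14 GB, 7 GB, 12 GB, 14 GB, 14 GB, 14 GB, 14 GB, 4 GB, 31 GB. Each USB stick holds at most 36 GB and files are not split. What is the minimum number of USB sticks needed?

Total = 31 + 14 + 14 + 14 + 14 + 14 + 12 + 7 + 7 + 4 + 4 + 4 = 139 GB.
Lower bound: ⌈139/36⌉ = 4 USB sticks.
A packing using 4 USB sticks:
  USB stick 1: 31 + 4 = 35
  USB stick 2: 14 + 14 + 7 = 35
  USB stick 3: 14 + 14 + 7 = 35
  USB stick 4: 14 + 12 + 4 + 4 = 34
This matches the lower bound, so 4 is optimal.

4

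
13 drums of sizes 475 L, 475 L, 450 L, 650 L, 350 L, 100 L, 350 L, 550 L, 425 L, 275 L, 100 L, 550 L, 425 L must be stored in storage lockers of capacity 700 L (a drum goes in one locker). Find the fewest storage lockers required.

9

Total = 650 + 550 + 550 + 475 + 475 + 450 + 425 + 425 + 350 + 350 + 275 + 100 + 100 = 5175 L.
Lower bound: ⌈5175/700⌉ = 8 storage lockers.
A packing using 9 storage lockers:
  locker 1: 650 = 650
  locker 2: 550 + 100 = 650
  locker 3: 550 + 100 = 650
  locker 4: 475 = 475
  locker 5: 475 = 475
  locker 6: 450 = 450
  locker 7: 425 + 275 = 700
  locker 8: 425 = 425
  locker 9: 350 + 350 = 700
No arrangement into 8 storage lockers stays within capacity, so 9 is optimal.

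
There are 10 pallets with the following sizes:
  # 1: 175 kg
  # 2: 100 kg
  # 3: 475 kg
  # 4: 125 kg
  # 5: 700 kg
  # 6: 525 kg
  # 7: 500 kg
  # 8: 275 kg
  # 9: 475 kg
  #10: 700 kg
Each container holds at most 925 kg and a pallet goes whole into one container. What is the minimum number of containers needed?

Total = 700 + 700 + 525 + 500 + 475 + 475 + 275 + 175 + 125 + 100 = 4050 kg.
Lower bound: ⌈4050/925⌉ = 5 containers.
Also, 6 pallets each exceed 925/2 kg, and no two of those can share a container, so at least 6 containers are needed.
A packing using 6 containers:
  container 1: 700 + 175 = 875
  container 2: 700 + 125 + 100 = 925
  container 3: 525 + 275 = 800
  container 4: 500 = 500
  container 5: 475 = 475
  container 6: 475 = 475
This matches the lower bound, so 6 is optimal.

6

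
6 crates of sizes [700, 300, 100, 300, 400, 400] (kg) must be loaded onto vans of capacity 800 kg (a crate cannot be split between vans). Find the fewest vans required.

3

Total = 700 + 400 + 400 + 300 + 300 + 100 = 2200 kg.
Lower bound: ⌈2200/800⌉ = 3 vans.
A packing using 3 vans:
  van 1: 700 + 100 = 800
  van 2: 400 + 400 = 800
  van 3: 300 + 300 = 600
This matches the lower bound, so 3 is optimal.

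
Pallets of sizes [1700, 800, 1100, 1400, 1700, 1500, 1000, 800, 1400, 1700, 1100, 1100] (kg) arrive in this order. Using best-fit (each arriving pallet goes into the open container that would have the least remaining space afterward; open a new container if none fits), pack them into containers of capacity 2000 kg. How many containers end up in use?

  1700 → container 1 (new)  [load 1700/2000]
  800 → container 2 (new)  [load 800/2000]
  1100 → container 2  [load 1900/2000]
  1400 → container 3 (new)  [load 1400/2000]
  1700 → container 4 (new)  [load 1700/2000]
  1500 → container 5 (new)  [load 1500/2000]
  1000 → container 6 (new)  [load 1000/2000]
  800 → container 6  [load 1800/2000]
  1400 → container 7 (new)  [load 1400/2000]
  1700 → container 8 (new)  [load 1700/2000]
  1100 → container 9 (new)  [load 1100/2000]
  1100 → container 10 (new)  [load 1100/2000]
10 containers opened.

10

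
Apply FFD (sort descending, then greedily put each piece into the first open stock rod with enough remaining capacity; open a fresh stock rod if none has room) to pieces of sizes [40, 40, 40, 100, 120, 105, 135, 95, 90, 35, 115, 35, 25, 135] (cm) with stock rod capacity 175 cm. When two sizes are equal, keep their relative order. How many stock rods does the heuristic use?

Sorted descending: 135, 135, 120, 115, 105, 100, 95, 90, 40, 40, 40, 35, 35, 25.
  135 → stock rod 1 (new)  [load 135/175]
  135 → stock rod 2 (new)  [load 135/175]
  120 → stock rod 3 (new)  [load 120/175]
  115 → stock rod 4 (new)  [load 115/175]
  105 → stock rod 5 (new)  [load 105/175]
  100 → stock rod 6 (new)  [load 100/175]
  95 → stock rod 7 (new)  [load 95/175]
  90 → stock rod 8 (new)  [load 90/175]
  40 → stock rod 1  [load 175/175]
  40 → stock rod 2  [load 175/175]
  40 → stock rod 3  [load 160/175]
  35 → stock rod 4  [load 150/175]
  35 → stock rod 5  [load 140/175]
  25 → stock rod 4  [load 175/175]
8 stock rods opened.

8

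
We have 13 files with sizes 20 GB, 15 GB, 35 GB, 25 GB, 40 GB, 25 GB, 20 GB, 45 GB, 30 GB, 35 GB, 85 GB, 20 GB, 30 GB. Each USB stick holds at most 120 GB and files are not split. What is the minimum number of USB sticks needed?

Total = 85 + 45 + 40 + 35 + 35 + 30 + 30 + 25 + 25 + 20 + 20 + 20 + 15 = 425 GB.
Lower bound: ⌈425/120⌉ = 4 USB sticks.
A packing using 4 USB sticks:
  USB stick 1: 85 + 35 = 120
  USB stick 2: 45 + 40 + 35 = 120
  USB stick 3: 30 + 30 + 25 + 25 = 110
  USB stick 4: 20 + 20 + 20 + 15 = 75
This matches the lower bound, so 4 is optimal.

4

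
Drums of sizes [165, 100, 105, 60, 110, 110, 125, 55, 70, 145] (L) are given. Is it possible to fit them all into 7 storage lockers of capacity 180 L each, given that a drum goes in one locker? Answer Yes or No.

A valid assignment using 7 storage lockers:
  locker 1: 165 = 165
  locker 2: 145 = 145
  locker 3: 125 + 55 = 180
  locker 4: 110 + 70 = 180
  locker 5: 110 + 60 = 170
  locker 6: 105 = 105
  locker 7: 100 = 100
Every load is within 180 L, so 7 storage lockers suffice.

Yes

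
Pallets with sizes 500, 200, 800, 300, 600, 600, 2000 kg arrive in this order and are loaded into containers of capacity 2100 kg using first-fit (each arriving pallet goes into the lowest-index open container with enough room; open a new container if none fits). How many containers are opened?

  500 → container 1 (new)  [load 500/2100]
  200 → container 1  [load 700/2100]
  800 → container 1  [load 1500/2100]
  300 → container 1  [load 1800/2100]
  600 → container 2 (new)  [load 600/2100]
  600 → container 2  [load 1200/2100]
  2000 → container 3 (new)  [load 2000/2100]
3 containers opened.

3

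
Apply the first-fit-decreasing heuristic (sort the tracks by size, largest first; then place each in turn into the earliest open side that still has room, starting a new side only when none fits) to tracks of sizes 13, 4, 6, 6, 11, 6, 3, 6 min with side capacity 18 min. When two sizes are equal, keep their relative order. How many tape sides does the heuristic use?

Sorted descending: 13, 11, 6, 6, 6, 6, 4, 3.
  13 → side 1 (new)  [load 13/18]
  11 → side 2 (new)  [load 11/18]
  6 → side 2  [load 17/18]
  6 → side 3 (new)  [load 6/18]
  6 → side 3  [load 12/18]
  6 → side 3  [load 18/18]
  4 → side 1  [load 17/18]
  3 → side 4 (new)  [load 3/18]
4 tape sides opened.

4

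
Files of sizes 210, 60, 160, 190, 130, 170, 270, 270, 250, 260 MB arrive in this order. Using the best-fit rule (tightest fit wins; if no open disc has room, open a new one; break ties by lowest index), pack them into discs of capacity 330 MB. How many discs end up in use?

7

  210 → disc 1 (new)  [load 210/330]
  60 → disc 1  [load 270/330]
  160 → disc 2 (new)  [load 160/330]
  190 → disc 3 (new)  [load 190/330]
  130 → disc 3  [load 320/330]
  170 → disc 2  [load 330/330]
  270 → disc 4 (new)  [load 270/330]
  270 → disc 5 (new)  [load 270/330]
  250 → disc 6 (new)  [load 250/330]
  260 → disc 7 (new)  [load 260/330]
7 discs opened.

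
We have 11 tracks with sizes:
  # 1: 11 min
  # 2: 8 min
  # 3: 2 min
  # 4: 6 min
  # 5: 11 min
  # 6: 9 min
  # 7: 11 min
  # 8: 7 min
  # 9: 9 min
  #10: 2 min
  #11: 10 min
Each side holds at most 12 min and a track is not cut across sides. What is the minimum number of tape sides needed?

9

Total = 11 + 11 + 11 + 10 + 9 + 9 + 8 + 7 + 6 + 2 + 2 = 86 min.
Lower bound: ⌈86/12⌉ = 8 tape sides.
A packing using 9 tape sides:
  side 1: 11 = 11
  side 2: 11 = 11
  side 3: 11 = 11
  side 4: 10 + 2 = 12
  side 5: 9 + 2 = 11
  side 6: 9 = 9
  side 7: 8 = 8
  side 8: 7 = 7
  side 9: 6 = 6
No arrangement into 8 tape sides stays within capacity, so 9 is optimal.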